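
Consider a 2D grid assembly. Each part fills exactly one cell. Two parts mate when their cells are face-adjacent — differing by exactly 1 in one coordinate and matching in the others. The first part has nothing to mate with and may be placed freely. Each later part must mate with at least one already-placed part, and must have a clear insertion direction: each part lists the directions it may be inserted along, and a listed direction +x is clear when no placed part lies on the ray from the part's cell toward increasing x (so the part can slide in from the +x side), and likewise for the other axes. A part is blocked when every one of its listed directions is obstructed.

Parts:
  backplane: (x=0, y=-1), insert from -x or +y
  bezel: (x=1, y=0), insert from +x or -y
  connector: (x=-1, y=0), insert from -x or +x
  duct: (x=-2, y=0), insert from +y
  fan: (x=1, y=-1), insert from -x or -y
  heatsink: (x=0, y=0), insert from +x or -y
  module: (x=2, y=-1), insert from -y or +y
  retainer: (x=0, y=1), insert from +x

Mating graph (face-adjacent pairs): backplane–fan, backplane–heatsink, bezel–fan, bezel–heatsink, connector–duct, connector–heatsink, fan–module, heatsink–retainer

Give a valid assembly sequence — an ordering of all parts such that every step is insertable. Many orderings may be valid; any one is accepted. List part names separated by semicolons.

duct; connector; heatsink; retainer; backplane; fan; module; bezel

1. duct@(-2, 0) [+y clear] — {duct}
2. connector@(-1, 0) [+x clear] — {connector, duct}
3. heatsink@(0, 0) [+x clear] — {connector, duct, heatsink}
4. retainer@(0, 1) [+x clear] — {connector, duct, heatsink, retainer}
5. backplane@(0, -1) [-x clear] — {backplane, connector, duct, heatsink, retainer}
6. fan@(1, -1) [-y clear] — {backplane, connector, duct, fan, heatsink, retainer}
7. module@(2, -1) [-y clear] — {backplane, connector, duct, fan, heatsink, module, retainer}
8. bezel@(1, 0) [+x clear] — {backplane, bezel, connector, duct, fan, heatsink, module, retainer}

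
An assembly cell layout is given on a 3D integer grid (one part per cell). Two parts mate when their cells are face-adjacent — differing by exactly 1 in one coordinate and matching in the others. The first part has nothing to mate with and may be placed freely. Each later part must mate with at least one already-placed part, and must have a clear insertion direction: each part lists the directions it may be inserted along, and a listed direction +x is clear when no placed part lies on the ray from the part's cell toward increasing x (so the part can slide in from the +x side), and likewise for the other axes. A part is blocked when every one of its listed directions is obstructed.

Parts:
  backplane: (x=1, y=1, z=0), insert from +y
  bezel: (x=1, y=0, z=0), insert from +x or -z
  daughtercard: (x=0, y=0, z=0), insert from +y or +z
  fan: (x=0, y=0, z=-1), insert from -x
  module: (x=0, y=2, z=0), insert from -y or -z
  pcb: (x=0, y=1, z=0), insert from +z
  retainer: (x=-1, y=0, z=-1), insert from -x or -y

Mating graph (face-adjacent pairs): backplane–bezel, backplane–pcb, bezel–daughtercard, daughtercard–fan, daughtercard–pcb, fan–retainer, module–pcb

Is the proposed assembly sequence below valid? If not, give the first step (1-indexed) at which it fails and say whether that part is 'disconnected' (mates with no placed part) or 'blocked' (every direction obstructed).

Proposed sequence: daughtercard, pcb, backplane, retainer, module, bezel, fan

1. daughtercard@(0, 0, 0) [+y clear] — {daughtercard}
2. pcb@(0, 1, 0) [+z clear] — {daughtercard, pcb}
3. backplane@(1, 1, 0) [+y clear] — {backplane, daughtercard, pcb}
4. retainer@(-1, 0, -1) — no placed neighbour ⇒ disconnected

Invalid at step 4 (disconnected)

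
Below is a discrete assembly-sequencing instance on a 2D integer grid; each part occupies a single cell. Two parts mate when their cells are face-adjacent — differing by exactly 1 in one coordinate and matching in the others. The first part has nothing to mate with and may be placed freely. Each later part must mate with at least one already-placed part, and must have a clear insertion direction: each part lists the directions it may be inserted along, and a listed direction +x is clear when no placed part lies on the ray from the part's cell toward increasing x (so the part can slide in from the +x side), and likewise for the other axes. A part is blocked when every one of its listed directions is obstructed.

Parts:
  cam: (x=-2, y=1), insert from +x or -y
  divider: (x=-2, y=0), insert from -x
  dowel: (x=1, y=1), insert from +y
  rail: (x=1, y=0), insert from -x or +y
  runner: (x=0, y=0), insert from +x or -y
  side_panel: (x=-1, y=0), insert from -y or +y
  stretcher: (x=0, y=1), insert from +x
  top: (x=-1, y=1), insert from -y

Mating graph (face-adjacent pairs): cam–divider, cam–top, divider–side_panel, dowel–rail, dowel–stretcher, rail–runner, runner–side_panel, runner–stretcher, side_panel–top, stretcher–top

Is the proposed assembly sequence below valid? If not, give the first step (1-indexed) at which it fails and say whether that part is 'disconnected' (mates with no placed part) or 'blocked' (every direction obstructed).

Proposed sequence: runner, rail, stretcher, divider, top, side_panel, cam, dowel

1. runner@(0, 0) [+x clear] — {runner}
2. rail@(1, 0) [+y clear] — {rail, runner}
3. stretcher@(0, 1) [+x clear] — {rail, runner, stretcher}
4. divider@(-2, 0) — no placed neighbour ⇒ disconnected

Invalid at step 4 (disconnected)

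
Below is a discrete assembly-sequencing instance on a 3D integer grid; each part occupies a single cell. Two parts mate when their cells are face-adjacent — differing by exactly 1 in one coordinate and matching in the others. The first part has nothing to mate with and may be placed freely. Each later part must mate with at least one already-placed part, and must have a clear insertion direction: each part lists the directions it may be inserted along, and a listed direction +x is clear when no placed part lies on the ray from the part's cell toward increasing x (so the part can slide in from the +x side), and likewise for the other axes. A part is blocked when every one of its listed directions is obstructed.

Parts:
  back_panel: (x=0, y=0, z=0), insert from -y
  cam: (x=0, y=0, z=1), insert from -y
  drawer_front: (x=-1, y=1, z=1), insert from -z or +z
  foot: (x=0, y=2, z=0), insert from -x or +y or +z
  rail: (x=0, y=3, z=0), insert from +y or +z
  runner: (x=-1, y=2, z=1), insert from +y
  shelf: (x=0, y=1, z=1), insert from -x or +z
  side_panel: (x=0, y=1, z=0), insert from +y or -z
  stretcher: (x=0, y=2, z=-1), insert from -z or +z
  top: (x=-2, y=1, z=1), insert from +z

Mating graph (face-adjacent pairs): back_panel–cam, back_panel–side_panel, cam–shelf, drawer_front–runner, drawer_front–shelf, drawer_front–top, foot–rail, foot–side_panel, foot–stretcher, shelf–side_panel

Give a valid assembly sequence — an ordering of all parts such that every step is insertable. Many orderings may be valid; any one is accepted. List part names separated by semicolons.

top; drawer_front; runner; shelf; cam; back_panel; side_panel; foot; stretcher; rail

1. top@(-2, 1, 1) [+z clear] — {top}
2. drawer_front@(-1, 1, 1) [-z clear] — {drawer_front, top}
3. runner@(-1, 2, 1) [+y clear] — {drawer_front, runner, top}
4. shelf@(0, 1, 1) [+z clear] — {drawer_front, runner, shelf, top}
5. cam@(0, 0, 1) [-y clear] — {cam, drawer_front, runner, shelf, top}
6. back_panel@(0, 0, 0) [-y clear] — {back_panel, cam, drawer_front, runner, shelf, top}
7. side_panel@(0, 1, 0) [+y clear] — {back_panel, cam, drawer_front, runner, shelf, side_panel, top}
8. foot@(0, 2, 0) [-x clear] — {back_panel, cam, drawer_front, foot, runner, shelf, side_panel, top}
9. stretcher@(0, 2, -1) [-z clear] — {back_panel, cam, drawer_front, foot, runner, shelf, side_panel, stretcher, top}
10. rail@(0, 3, 0) [+y clear] — {back_panel, cam, drawer_front, foot, rail, runner, shelf, side_panel, stretcher, top}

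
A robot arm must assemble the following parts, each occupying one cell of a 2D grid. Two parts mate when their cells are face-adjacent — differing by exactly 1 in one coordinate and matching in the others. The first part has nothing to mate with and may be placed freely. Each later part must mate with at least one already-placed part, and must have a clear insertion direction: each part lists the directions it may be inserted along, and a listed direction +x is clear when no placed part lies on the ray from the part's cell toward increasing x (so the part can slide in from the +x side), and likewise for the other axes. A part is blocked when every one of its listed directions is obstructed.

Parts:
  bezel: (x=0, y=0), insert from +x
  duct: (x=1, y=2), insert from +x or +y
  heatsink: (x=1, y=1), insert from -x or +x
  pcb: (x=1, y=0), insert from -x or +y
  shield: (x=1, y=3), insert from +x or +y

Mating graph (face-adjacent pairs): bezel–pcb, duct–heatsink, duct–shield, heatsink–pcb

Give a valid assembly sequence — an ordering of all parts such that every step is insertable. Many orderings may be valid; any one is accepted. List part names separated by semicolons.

bezel; pcb; heatsink; duct; shield

1. bezel@(0, 0) [+x clear] — {bezel}
2. pcb@(1, 0) [+y clear] — {bezel, pcb}
3. heatsink@(1, 1) [-x clear] — {bezel, heatsink, pcb}
4. duct@(1, 2) [+x clear] — {bezel, duct, heatsink, pcb}
5. shield@(1, 3) [+x clear] — {bezel, duct, heatsink, pcb, shield}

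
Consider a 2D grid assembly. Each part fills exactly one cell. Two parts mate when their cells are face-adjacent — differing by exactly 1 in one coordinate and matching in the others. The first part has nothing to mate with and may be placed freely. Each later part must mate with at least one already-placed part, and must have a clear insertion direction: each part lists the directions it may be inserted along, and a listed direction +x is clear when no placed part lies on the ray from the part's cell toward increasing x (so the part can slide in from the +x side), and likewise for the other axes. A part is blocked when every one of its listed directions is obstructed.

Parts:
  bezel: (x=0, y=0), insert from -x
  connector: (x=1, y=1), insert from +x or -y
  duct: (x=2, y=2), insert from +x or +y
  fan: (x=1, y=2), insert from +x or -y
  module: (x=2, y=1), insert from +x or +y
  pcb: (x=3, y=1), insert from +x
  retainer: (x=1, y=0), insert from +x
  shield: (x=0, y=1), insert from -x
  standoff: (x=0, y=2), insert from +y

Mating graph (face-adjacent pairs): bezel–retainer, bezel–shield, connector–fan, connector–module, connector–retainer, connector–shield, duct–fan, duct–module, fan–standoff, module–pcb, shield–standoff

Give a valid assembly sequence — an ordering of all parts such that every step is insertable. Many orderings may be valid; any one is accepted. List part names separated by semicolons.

1. bezel@(0, 0) [-x clear] — {bezel}
2. shield@(0, 1) [-x clear] — {bezel, shield}
3. standoff@(0, 2) [+y clear] — {bezel, shield, standoff}
4. connector@(1, 1) [+x clear] — {bezel, connector, shield, standoff}
5. module@(2, 1) [+x clear] — {bezel, connector, module, shield, standoff}
6. pcb@(3, 1) [+x clear] — {bezel, connector, module, pcb, shield, standoff}
7. retainer@(1, 0) [+x clear] — {bezel, connector, module, pcb, retainer, shield, standoff}
8. fan@(1, 2) [+x clear] — {bezel, connector, fan, module, pcb, retainer, shield, standoff}
9. duct@(2, 2) [+x clear] — {bezel, connector, duct, fan, module, pcb, retainer, shield, standoff}

bezel; shield; standoff; connector; module; pcb; retainer; fan; duct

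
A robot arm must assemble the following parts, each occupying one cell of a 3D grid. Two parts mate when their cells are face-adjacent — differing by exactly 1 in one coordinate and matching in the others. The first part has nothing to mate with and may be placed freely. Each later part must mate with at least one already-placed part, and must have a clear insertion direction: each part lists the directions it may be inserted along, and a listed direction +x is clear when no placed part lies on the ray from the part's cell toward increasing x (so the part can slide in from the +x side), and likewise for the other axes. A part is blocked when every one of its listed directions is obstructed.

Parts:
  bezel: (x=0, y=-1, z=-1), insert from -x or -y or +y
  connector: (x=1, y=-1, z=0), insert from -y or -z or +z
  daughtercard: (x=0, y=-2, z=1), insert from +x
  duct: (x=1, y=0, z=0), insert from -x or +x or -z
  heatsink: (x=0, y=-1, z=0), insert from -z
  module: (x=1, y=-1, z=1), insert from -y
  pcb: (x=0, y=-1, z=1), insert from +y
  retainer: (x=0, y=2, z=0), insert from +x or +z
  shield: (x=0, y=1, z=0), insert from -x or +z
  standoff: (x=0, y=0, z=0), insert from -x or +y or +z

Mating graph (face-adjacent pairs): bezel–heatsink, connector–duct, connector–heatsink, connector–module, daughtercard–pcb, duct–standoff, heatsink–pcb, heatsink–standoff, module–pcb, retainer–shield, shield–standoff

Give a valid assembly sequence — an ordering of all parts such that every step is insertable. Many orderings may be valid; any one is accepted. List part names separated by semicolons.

connector; module; duct; standoff; shield; retainer; pcb; heatsink; bezel; daughtercard

1. connector@(1, -1, 0) [-y clear] — {connector}
2. module@(1, -1, 1) [-y clear] — {connector, module}
3. duct@(1, 0, 0) [-x clear] — {connector, duct, module}
4. standoff@(0, 0, 0) [-x clear] — {connector, duct, module, standoff}
5. shield@(0, 1, 0) [-x clear] — {connector, duct, module, shield, standoff}
6. retainer@(0, 2, 0) [+x clear] — {connector, duct, module, retainer, shield, standoff}
7. pcb@(0, -1, 1) [+y clear] — {connector, duct, module, pcb, retainer, shield, standoff}
8. heatsink@(0, -1, 0) [-z clear] — {connector, duct, heatsink, module, pcb, retainer, shield, standoff}
9. bezel@(0, -1, -1) [-x clear] — {bezel, connector, duct, heatsink, module, pcb, retainer, shield, standoff}
10. daughtercard@(0, -2, 1) [+x clear] — {bezel, connector, daughtercard, duct, heatsink, module, pcb, retainer, shield, standoff}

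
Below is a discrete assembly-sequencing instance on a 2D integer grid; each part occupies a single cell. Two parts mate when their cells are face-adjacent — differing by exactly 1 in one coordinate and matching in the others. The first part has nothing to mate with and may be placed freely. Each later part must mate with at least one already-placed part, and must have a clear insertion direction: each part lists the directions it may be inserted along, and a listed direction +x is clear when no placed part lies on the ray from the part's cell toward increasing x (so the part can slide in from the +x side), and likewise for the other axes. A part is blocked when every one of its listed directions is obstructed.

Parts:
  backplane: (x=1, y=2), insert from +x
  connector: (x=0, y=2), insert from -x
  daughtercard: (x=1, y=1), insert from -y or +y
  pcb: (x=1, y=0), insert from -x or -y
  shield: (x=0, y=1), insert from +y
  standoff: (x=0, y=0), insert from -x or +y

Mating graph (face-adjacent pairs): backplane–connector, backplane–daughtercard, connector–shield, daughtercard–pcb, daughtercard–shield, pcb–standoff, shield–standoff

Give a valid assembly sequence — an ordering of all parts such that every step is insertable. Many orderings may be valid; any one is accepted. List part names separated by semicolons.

standoff; pcb; daughtercard; backplane; shield; connector

1. standoff@(0, 0) [-x clear] — {standoff}
2. pcb@(1, 0) [-y clear] — {pcb, standoff}
3. daughtercard@(1, 1) [+y clear] — {daughtercard, pcb, standoff}
4. backplane@(1, 2) [+x clear] — {backplane, daughtercard, pcb, standoff}
5. shield@(0, 1) [+y clear] — {backplane, daughtercard, pcb, shield, standoff}
6. connector@(0, 2) [-x clear] — {backplane, connector, daughtercard, pcb, shield, standoff}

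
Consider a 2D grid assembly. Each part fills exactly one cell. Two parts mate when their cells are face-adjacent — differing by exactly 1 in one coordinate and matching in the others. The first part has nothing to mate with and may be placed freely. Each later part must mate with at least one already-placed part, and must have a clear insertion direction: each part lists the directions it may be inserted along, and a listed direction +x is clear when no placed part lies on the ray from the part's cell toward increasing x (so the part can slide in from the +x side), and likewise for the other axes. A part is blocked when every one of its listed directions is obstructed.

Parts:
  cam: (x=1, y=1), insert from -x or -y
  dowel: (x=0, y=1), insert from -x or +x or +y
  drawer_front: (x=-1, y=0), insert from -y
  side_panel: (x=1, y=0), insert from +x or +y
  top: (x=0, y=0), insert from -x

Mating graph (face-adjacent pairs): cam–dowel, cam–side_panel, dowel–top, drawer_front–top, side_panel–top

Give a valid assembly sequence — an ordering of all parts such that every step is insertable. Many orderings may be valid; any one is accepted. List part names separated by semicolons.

cam; dowel; top; side_panel; drawer_front

1. cam@(1, 1) [-x clear] — {cam}
2. dowel@(0, 1) [-x clear] — {cam, dowel}
3. top@(0, 0) [-x clear] — {cam, dowel, top}
4. side_panel@(1, 0) [+x clear] — {cam, dowel, side_panel, top}
5. drawer_front@(-1, 0) [-y clear] — {cam, dowel, drawer_front, side_panel, top}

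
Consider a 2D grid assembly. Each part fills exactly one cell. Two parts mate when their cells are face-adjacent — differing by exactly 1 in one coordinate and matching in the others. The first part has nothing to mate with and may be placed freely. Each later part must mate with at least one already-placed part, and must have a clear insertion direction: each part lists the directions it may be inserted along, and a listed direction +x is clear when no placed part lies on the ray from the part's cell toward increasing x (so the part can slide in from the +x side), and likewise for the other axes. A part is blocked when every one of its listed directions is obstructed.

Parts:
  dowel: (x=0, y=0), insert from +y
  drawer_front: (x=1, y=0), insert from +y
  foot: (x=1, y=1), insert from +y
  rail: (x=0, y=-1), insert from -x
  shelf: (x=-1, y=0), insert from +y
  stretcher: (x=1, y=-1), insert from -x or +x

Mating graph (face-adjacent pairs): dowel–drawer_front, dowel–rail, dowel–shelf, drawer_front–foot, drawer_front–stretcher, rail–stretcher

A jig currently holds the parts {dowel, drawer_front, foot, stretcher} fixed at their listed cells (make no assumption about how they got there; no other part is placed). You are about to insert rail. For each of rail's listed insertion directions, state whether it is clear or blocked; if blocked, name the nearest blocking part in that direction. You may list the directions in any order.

-x: ray from rail(0, -1) has no placed part ⇒ clear

-x: clear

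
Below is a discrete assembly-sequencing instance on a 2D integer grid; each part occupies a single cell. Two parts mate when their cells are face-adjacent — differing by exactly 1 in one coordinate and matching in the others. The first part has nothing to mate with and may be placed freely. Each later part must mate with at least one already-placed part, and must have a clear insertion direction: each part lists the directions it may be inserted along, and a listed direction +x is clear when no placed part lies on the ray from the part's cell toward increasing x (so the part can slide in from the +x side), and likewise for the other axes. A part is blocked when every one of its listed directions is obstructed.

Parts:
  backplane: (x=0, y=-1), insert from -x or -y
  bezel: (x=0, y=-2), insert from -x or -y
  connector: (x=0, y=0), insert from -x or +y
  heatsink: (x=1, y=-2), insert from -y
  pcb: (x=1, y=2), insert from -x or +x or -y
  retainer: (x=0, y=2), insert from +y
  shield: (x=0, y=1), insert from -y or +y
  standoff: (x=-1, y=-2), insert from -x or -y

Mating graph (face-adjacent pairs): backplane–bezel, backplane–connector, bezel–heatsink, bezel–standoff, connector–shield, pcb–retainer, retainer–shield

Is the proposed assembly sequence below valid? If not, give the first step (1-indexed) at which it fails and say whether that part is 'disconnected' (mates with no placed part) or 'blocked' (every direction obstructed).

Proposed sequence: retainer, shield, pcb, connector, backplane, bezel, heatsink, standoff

Valid

1. retainer@(0, 2) [+y clear] — {retainer}
2. shield@(0, 1) [-y clear] — {retainer, shield}
3. pcb@(1, 2) [+x clear] — {pcb, retainer, shield}
4. connector@(0, 0) [-x clear] — {connector, pcb, retainer, shield}
5. backplane@(0, -1) [-x clear] — {backplane, connector, pcb, retainer, shield}
6. bezel@(0, -2) [-x clear] — {backplane, bezel, connector, pcb, retainer, shield}
7. heatsink@(1, -2) [-y clear] — {backplane, bezel, connector, heatsink, pcb, retainer, shield}
8. standoff@(-1, -2) [-x clear] — {backplane, bezel, connector, heatsink, pcb, retainer, shield, standoff}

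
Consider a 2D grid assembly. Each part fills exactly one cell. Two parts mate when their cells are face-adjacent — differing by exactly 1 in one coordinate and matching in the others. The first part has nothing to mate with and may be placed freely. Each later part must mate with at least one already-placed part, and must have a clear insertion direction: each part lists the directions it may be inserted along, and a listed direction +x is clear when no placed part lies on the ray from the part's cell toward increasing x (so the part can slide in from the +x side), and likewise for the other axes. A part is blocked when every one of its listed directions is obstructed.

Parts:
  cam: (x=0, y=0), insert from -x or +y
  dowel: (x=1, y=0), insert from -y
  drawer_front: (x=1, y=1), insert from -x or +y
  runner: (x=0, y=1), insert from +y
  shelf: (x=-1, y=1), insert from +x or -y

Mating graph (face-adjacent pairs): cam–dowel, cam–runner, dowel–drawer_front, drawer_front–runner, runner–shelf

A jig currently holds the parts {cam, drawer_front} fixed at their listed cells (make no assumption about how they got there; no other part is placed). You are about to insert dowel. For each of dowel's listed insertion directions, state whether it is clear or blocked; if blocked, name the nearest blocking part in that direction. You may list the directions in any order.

-y: clear

-y: ray from dowel(1, 0) has no placed part ⇒ clear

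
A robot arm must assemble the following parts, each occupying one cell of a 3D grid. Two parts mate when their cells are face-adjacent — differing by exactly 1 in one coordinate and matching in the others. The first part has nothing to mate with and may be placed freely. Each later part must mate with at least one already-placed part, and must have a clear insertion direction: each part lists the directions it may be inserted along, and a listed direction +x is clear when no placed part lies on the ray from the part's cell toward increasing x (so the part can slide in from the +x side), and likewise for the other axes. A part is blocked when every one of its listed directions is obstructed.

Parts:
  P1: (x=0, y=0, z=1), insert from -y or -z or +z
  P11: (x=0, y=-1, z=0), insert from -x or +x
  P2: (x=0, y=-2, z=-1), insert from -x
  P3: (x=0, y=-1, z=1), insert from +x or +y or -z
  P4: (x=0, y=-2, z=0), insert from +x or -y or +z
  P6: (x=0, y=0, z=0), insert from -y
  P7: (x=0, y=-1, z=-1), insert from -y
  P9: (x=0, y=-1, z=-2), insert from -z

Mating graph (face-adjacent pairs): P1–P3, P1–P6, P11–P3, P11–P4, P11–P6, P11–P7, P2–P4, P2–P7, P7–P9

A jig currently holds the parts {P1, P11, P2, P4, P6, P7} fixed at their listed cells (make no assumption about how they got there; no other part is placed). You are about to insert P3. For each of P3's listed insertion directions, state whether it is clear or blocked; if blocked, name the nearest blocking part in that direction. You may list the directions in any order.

+x: clear; +y: blocked by P1; -z: blocked by P11

+x: ray from P3(0, -1, 1) has no placed part ⇒ clear
+y: nearest on ray is P1@(0, 0, 1) ⇒ blocked
-z: nearest on ray is P11@(0, -1, 0) ⇒ blocked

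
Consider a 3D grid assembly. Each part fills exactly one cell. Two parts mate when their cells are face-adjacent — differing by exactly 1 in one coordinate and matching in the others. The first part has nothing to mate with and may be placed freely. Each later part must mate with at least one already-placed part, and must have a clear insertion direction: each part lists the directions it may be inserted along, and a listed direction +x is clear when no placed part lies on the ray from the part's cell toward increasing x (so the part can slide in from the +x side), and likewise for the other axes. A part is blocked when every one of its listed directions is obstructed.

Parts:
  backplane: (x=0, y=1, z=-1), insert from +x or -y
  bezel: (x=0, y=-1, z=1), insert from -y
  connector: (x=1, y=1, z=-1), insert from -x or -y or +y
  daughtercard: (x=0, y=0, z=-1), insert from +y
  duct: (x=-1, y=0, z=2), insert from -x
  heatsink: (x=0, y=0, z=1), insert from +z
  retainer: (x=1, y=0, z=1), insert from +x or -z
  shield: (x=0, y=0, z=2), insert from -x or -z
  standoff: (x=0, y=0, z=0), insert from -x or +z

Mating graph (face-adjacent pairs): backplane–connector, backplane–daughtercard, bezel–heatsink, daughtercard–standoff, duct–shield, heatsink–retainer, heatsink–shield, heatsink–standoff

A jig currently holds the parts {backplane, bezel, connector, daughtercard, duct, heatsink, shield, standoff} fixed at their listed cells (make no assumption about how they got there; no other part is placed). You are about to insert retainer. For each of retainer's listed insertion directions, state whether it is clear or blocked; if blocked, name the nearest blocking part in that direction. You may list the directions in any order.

+x: ray from retainer(1, 0, 1) has no placed part ⇒ clear
-z: ray from retainer(1, 0, 1) has no placed part ⇒ clear

+x: clear; -z: clear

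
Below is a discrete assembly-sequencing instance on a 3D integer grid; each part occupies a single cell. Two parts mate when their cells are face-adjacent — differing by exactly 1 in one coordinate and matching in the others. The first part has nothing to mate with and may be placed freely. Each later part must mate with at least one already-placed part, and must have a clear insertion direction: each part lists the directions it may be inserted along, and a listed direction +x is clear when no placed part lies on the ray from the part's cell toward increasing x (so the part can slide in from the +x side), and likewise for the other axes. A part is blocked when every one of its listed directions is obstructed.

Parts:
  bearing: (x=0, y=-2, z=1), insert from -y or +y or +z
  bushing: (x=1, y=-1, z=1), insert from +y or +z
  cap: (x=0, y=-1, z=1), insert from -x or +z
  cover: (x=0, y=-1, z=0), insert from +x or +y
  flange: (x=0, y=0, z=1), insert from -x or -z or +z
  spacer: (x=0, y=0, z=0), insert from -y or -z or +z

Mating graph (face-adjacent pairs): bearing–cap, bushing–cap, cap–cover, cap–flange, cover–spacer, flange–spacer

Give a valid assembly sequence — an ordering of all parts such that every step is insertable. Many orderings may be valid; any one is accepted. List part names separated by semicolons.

spacer; flange; cap; cover; bearing; bushing

1. spacer@(0, 0, 0) [-y clear] — {spacer}
2. flange@(0, 0, 1) [-x clear] — {flange, spacer}
3. cap@(0, -1, 1) [-x clear] — {cap, flange, spacer}
4. cover@(0, -1, 0) [+x clear] — {cap, cover, flange, spacer}
5. bearing@(0, -2, 1) [-y clear] — {bearing, cap, cover, flange, spacer}
6. bushing@(1, -1, 1) [+y clear] — {bearing, bushing, cap, cover, flange, spacer}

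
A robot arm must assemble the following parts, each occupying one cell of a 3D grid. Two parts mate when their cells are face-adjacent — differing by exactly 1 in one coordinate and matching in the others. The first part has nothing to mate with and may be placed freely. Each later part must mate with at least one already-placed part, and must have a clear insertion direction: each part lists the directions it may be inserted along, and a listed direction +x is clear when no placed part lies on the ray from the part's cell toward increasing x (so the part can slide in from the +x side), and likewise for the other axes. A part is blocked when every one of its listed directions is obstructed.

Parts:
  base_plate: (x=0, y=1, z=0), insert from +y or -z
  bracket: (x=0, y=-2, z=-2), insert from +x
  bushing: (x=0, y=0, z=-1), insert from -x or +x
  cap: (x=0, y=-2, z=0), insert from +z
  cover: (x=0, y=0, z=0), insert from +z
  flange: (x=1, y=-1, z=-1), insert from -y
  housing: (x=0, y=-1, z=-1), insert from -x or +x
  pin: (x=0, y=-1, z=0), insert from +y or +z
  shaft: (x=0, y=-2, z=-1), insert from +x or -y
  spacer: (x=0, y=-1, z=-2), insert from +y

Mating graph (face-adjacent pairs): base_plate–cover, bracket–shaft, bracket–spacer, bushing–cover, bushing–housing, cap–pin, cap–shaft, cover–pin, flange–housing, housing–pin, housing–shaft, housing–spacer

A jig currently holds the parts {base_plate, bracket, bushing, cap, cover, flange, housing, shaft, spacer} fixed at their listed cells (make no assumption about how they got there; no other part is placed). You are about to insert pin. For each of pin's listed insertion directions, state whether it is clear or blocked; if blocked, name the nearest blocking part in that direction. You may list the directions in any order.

+y: nearest on ray is cover@(0, 0, 0) ⇒ blocked
+z: ray from pin(0, -1, 0) has no placed part ⇒ clear

+y: blocked by cover; +z: clear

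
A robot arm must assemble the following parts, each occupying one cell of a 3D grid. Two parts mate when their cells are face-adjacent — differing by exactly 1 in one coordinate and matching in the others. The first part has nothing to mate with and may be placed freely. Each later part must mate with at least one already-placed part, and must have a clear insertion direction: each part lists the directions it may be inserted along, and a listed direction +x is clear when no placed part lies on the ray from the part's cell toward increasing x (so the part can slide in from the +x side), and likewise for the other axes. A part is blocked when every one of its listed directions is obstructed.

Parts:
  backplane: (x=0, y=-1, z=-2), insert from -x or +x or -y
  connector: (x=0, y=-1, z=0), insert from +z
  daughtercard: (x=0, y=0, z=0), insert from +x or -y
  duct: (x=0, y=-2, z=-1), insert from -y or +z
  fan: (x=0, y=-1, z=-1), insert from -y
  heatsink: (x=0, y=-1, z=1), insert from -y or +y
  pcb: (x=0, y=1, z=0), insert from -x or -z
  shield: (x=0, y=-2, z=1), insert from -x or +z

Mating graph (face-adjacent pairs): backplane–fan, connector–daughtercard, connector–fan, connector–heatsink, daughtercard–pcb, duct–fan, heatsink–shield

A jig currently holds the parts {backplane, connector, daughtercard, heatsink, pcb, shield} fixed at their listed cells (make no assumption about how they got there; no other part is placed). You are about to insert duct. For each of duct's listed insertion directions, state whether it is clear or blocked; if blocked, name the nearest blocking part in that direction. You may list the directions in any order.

-y: ray from duct(0, -2, -1) has no placed part ⇒ clear
+z: nearest on ray is shield@(0, -2, 1) ⇒ blocked

+z: blocked by shield; -y: clear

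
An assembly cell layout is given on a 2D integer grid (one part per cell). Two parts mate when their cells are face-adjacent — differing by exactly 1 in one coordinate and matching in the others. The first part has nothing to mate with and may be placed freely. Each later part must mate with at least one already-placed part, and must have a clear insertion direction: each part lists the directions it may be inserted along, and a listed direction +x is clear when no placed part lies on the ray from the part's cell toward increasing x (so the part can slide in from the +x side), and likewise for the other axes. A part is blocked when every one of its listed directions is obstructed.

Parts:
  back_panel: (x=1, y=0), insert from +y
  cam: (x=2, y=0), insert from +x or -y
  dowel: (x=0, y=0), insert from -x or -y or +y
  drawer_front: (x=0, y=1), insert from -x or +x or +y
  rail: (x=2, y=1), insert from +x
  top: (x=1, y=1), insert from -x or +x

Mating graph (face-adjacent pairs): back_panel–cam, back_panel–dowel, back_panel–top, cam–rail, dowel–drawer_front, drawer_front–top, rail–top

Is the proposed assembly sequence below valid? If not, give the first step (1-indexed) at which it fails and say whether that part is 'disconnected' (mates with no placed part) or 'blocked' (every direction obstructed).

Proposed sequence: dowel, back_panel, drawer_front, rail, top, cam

1. dowel@(0, 0) [-x clear] — {dowel}
2. back_panel@(1, 0) [+y clear] — {back_panel, dowel}
3. drawer_front@(0, 1) [-x clear] — {back_panel, dowel, drawer_front}
4. rail@(2, 1) — no placed neighbour ⇒ disconnected

Invalid at step 4 (disconnected)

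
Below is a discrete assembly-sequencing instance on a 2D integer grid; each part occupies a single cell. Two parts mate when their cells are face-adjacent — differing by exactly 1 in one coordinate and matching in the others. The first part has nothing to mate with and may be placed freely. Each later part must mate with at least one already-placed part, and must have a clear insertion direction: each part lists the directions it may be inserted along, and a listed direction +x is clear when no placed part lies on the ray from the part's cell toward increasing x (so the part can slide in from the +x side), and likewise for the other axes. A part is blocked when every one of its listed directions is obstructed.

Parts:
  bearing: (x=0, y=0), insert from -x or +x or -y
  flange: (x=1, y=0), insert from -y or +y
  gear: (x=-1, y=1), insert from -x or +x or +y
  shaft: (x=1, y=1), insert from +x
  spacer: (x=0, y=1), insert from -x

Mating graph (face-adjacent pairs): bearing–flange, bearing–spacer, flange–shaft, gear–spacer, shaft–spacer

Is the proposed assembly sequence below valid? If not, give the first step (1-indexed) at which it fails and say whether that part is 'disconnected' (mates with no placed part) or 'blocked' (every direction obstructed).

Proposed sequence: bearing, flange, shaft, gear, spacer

Invalid at step 4 (disconnected)

1. bearing@(0, 0) [-x clear] — {bearing}
2. flange@(1, 0) [-y clear] — {bearing, flange}
3. shaft@(1, 1) [+x clear] — {bearing, flange, shaft}
4. gear@(-1, 1) — no placed neighbour ⇒ disconnected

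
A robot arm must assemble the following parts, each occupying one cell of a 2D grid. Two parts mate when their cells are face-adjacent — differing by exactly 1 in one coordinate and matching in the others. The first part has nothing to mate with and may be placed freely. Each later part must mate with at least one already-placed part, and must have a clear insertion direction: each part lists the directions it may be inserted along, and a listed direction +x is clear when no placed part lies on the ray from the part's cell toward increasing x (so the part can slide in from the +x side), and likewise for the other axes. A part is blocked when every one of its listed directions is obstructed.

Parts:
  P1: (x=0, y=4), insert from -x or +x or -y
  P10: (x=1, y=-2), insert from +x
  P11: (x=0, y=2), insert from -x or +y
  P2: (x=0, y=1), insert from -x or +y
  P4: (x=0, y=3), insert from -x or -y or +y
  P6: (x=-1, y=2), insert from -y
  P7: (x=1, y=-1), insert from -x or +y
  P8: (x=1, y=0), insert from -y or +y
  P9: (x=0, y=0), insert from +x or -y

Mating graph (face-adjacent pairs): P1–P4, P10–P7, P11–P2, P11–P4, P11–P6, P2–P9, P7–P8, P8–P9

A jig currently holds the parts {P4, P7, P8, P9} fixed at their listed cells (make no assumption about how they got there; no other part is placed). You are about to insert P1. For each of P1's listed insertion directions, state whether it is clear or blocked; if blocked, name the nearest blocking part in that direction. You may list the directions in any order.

-x: ray from P1(0, 4) has no placed part ⇒ clear
+x: ray from P1(0, 4) has no placed part ⇒ clear
-y: nearest on ray is P4@(0, 3) ⇒ blocked

+x: clear; -x: clear; -y: blocked by P4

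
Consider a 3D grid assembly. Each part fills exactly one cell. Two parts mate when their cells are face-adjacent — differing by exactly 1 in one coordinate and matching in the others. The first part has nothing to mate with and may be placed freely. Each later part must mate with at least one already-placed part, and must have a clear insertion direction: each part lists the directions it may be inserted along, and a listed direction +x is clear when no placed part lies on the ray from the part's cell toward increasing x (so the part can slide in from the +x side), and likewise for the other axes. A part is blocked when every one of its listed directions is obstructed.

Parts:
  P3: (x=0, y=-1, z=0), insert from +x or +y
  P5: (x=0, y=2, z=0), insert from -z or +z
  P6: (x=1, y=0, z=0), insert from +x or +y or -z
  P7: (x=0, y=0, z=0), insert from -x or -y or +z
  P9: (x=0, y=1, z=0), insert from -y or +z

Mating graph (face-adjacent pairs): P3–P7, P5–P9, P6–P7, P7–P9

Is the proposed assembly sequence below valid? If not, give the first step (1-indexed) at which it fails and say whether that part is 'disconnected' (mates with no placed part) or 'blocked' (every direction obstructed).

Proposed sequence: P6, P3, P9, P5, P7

1. P6@(1, 0, 0) [+x clear] — {P6}
2. P3@(0, -1, 0) — no placed neighbour ⇒ disconnected

Invalid at step 2 (disconnected)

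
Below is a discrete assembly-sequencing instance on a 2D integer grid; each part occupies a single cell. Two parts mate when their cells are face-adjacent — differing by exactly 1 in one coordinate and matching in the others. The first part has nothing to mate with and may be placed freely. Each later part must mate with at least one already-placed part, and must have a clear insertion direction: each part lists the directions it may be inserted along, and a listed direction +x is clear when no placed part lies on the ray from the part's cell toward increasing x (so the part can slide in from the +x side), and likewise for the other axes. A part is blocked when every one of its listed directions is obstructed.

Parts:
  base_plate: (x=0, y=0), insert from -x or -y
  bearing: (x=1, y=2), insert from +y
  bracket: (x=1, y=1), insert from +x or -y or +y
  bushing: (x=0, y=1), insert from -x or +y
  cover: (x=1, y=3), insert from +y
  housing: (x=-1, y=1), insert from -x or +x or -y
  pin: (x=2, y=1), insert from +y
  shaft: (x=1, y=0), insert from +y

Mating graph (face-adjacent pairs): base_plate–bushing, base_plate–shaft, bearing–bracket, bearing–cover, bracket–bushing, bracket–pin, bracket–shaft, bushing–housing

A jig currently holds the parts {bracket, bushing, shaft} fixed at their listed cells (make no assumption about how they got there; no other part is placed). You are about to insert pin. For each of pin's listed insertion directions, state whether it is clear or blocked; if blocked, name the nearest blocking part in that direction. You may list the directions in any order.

+y: clear

+y: ray from pin(2, 1) has no placed part ⇒ clear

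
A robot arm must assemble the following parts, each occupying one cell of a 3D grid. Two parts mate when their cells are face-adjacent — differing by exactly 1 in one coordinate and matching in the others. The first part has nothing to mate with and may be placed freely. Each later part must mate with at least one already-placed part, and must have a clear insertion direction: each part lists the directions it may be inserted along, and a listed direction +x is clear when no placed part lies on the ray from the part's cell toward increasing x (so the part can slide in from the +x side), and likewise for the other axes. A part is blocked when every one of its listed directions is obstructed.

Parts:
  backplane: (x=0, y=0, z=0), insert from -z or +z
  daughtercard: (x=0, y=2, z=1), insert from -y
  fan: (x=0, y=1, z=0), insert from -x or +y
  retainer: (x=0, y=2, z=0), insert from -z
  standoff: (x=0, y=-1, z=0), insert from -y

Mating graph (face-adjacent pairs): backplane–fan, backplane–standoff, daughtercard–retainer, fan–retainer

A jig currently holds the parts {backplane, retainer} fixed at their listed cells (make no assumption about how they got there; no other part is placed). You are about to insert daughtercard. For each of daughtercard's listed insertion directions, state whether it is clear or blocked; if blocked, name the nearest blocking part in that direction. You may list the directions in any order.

-y: ray from daughtercard(0, 2, 1) has no placed part ⇒ clear

-y: clear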